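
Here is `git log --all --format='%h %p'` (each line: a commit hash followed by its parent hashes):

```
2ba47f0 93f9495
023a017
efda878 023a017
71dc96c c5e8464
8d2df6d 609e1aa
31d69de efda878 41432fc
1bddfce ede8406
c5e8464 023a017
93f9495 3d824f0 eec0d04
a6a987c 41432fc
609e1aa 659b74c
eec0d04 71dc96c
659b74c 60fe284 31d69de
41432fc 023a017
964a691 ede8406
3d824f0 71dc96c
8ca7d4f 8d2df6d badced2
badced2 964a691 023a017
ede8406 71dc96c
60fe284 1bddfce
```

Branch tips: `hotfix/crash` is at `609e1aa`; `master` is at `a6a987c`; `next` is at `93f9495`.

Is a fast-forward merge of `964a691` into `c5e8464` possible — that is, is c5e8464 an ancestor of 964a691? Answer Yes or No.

A fast-forward from c5e8464 to 964a691 is possible iff c5e8464 is an ancestor of 964a691.
Ancestors of 964a691: {023a017, 71dc96c, 964a691, c5e8464, ede8406}.
c5e8464 is among them, so fast-forward is possible.

Yes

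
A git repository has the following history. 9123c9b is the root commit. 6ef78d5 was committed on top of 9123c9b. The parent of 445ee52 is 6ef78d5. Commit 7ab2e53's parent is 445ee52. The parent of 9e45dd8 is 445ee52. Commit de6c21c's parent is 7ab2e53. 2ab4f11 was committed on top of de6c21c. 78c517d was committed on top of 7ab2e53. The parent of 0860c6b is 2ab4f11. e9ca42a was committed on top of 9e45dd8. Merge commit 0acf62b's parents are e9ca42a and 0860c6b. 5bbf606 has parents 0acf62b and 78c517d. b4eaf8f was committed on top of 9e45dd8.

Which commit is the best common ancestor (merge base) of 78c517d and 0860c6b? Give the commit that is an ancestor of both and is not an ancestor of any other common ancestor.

Ancestors of 78c517d: {445ee52, 6ef78d5, 78c517d, 7ab2e53, 9123c9b}.
Ancestors of 0860c6b: {0860c6b, 2ab4f11, 445ee52, 6ef78d5, 7ab2e53, 9123c9b, de6c21c}.
Common ancestors: {445ee52, 6ef78d5, 7ab2e53, 9123c9b}.
Among these, 7ab2e53 is not an ancestor of any other common ancestor — it is the merge base.

7ab2e53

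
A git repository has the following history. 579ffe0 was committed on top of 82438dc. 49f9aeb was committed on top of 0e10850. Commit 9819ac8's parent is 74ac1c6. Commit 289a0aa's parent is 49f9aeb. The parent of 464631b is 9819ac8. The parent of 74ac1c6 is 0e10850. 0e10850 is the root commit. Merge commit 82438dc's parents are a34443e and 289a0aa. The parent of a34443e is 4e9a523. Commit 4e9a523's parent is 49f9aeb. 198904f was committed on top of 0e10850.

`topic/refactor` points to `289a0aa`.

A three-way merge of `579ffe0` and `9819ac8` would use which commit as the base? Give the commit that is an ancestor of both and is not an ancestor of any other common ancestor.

0e10850

Ancestors of 579ffe0: {0e10850, 289a0aa, 49f9aeb, 4e9a523, 579ffe0, 82438dc, a34443e}.
Ancestors of 9819ac8: {0e10850, 74ac1c6, 9819ac8}.
Common ancestors: {0e10850}.
The only common ancestor is 0e10850, so it is the merge base.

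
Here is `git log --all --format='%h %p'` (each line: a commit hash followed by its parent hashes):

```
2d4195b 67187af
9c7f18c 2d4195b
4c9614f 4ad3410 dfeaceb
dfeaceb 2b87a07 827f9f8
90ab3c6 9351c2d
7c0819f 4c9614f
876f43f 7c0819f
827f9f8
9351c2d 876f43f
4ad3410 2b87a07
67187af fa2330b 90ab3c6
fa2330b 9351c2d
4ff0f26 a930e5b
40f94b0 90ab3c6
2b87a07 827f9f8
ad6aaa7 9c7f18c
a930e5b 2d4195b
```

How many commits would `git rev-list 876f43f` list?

7

Walking parent pointers from 876f43f: reachable set = {2b87a07, 4ad3410, 4c9614f, 7c0819f, 827f9f8, 876f43f, dfeaceb}.
That is 7 commits.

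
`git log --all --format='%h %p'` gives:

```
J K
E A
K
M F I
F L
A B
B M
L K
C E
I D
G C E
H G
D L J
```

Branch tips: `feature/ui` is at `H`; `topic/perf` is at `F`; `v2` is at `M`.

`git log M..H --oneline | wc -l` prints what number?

Reachable from H: {A, B, C, D, E, F, G, H, I, J, K, L, M}.
Reachable from M: {D, F, I, J, K, L, M}.
In H's history but not M's: {A, B, C, E, G, H} — 6 commits.

6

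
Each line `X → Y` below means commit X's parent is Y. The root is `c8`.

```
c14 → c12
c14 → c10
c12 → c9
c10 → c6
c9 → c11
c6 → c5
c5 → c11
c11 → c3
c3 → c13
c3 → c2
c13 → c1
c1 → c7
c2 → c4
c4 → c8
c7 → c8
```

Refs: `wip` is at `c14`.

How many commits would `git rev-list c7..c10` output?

9

Reachable from c10: {c1, c10, c11, c13, c2, c3, c4, c5, c6, c7, c8}.
Reachable from c7: {c7, c8}.
In c10's history but not c7's: {c1, c10, c11, c13, c2, c3, c4, c5, c6} — 9 commits.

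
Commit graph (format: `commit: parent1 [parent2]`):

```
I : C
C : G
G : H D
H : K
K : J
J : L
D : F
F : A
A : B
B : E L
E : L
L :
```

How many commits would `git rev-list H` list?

Walking parent pointers from H: reachable set = {H, J, K, L}.
That is 4 commits.

4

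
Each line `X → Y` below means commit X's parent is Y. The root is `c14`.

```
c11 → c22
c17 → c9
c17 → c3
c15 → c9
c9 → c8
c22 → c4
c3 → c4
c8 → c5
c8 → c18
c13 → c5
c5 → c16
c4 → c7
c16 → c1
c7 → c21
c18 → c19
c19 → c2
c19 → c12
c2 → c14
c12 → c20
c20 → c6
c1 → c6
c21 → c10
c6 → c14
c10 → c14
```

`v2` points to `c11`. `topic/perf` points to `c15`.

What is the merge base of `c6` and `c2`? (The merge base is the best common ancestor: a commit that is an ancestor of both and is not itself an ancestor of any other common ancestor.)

Ancestors of c6: {c14, c6}.
Ancestors of c2: {c14, c2}.
Common ancestors: {c14}.
The only common ancestor is c14, so it is the merge base.

c14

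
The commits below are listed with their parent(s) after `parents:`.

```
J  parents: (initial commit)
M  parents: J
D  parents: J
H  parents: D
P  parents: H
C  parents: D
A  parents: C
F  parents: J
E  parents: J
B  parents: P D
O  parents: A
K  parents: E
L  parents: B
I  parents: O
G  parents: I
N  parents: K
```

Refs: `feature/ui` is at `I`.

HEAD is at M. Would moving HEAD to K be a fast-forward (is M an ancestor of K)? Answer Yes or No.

A fast-forward from M to K is possible iff M is an ancestor of K.
Ancestors of K: {E, J, K}.
M is not among them, so fast-forward is not possible.

No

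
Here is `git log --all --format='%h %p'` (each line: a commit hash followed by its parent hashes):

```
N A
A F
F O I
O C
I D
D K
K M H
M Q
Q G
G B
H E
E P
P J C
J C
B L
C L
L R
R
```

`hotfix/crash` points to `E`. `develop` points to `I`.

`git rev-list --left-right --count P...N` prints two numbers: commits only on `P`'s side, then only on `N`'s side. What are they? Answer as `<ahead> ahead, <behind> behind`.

Reachable from P: {C, J, L, P, R}.
Reachable from N: {A, B, C, D, E, F, G, H, I, J, K, L, M, N, O, P, Q, R}.
Only in P's history (ahead): {} — 0.
Only in N's history (behind): {A, B, D, E, F, G, H, I, K, M, N, O, Q} — 13.

0 ahead, 13 behind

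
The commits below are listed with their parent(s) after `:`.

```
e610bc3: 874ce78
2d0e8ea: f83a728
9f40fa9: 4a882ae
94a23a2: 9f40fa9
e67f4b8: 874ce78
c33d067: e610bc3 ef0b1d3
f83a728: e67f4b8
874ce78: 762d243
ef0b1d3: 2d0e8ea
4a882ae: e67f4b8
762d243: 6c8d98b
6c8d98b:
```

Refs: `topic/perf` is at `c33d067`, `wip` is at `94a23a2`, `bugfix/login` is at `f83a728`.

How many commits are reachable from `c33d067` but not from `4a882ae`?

Reachable from c33d067: {2d0e8ea, 6c8d98b, 762d243, 874ce78, c33d067, e610bc3, e67f4b8, ef0b1d3, f83a728}.
Reachable from 4a882ae: {4a882ae, 6c8d98b, 762d243, 874ce78, e67f4b8}.
In c33d067's history but not 4a882ae's: {2d0e8ea, c33d067, e610bc3, ef0b1d3, f83a728} — 5 commits.

5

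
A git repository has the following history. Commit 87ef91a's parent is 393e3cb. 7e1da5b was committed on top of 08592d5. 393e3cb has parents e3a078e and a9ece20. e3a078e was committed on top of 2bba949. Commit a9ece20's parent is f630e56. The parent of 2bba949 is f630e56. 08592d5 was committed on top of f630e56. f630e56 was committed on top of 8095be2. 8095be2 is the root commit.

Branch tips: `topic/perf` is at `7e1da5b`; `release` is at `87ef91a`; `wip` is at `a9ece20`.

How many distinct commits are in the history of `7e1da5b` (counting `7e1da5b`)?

4

Walking parent pointers from 7e1da5b: reachable set = {08592d5, 7e1da5b, 8095be2, f630e56}.
That is 4 commits.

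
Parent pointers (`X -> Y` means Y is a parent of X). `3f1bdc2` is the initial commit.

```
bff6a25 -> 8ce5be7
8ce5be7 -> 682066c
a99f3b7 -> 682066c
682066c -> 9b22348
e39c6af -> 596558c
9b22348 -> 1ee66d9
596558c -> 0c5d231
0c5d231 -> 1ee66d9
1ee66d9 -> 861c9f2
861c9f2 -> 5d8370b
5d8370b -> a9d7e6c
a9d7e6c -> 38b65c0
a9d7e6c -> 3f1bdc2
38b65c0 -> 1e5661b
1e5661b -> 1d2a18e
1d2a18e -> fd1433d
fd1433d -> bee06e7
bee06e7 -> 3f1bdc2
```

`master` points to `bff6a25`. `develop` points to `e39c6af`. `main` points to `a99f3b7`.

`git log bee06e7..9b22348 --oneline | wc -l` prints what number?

Reachable from 9b22348: {1d2a18e, 1e5661b, 1ee66d9, 38b65c0, 3f1bdc2, 5d8370b, 861c9f2, 9b22348, a9d7e6c, bee06e7, fd1433d}.
Reachable from bee06e7: {3f1bdc2, bee06e7}.
In 9b22348's history but not bee06e7's: {1d2a18e, 1e5661b, 1ee66d9, 38b65c0, 5d8370b, 861c9f2, 9b22348, a9d7e6c, fd1433d} — 9 commits.

9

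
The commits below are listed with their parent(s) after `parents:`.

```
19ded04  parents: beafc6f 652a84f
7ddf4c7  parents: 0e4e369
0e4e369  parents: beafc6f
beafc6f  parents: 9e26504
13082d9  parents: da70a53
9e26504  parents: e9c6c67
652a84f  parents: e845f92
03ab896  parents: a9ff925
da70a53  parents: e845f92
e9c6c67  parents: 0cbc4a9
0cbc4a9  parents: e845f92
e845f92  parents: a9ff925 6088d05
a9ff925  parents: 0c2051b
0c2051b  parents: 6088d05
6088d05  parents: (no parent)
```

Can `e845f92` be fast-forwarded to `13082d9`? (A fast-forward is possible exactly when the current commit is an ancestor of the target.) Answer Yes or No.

A fast-forward from e845f92 to 13082d9 is possible iff e845f92 is an ancestor of 13082d9.
Ancestors of 13082d9: {0c2051b, 13082d9, 6088d05, a9ff925, da70a53, e845f92}.
e845f92 is among them, so fast-forward is possible.

Yes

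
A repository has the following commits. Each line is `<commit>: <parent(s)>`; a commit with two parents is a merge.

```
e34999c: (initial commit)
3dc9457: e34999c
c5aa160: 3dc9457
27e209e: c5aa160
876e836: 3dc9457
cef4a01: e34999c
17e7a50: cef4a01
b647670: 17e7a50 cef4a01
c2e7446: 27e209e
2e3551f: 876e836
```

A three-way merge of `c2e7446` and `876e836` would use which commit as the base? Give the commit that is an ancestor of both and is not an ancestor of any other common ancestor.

3dc9457

Ancestors of c2e7446: {27e209e, 3dc9457, c2e7446, c5aa160, e34999c}.
Ancestors of 876e836: {3dc9457, 876e836, e34999c}.
Common ancestors: {3dc9457, e34999c}.
Among these, 3dc9457 is not an ancestor of any other common ancestor — it is the merge base.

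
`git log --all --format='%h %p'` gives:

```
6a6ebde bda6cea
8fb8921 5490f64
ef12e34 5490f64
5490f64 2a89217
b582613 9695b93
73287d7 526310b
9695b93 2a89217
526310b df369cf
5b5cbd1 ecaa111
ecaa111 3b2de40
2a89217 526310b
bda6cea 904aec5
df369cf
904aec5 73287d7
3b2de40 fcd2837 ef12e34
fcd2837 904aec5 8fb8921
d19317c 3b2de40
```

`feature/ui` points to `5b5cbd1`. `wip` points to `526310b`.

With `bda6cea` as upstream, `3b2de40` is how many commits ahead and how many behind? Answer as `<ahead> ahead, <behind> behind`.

6 ahead, 1 behind

Reachable from 3b2de40: {2a89217, 3b2de40, 526310b, 5490f64, 73287d7, 8fb8921, 904aec5, df369cf, ef12e34, fcd2837}.
Reachable from bda6cea: {526310b, 73287d7, 904aec5, bda6cea, df369cf}.
Only in 3b2de40's history (ahead): {2a89217, 3b2de40, 5490f64, 8fb8921, ef12e34, fcd2837} — 6.
Only in bda6cea's history (behind): {bda6cea} — 1.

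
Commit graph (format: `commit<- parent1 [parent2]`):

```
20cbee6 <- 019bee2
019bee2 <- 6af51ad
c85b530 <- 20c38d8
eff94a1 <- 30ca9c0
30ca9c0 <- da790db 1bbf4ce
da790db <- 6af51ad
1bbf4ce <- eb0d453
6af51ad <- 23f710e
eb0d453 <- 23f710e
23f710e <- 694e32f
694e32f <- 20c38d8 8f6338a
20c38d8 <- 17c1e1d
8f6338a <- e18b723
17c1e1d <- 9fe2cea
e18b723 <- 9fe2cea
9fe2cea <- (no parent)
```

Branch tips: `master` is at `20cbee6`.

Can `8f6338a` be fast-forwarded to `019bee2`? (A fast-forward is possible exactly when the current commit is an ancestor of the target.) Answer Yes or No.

A fast-forward from 8f6338a to 019bee2 is possible iff 8f6338a is an ancestor of 019bee2.
Ancestors of 019bee2: {019bee2, 17c1e1d, 20c38d8, 23f710e, 694e32f, 6af51ad, 8f6338a, 9fe2cea, e18b723}.
8f6338a is among them, so fast-forward is possible.

Yes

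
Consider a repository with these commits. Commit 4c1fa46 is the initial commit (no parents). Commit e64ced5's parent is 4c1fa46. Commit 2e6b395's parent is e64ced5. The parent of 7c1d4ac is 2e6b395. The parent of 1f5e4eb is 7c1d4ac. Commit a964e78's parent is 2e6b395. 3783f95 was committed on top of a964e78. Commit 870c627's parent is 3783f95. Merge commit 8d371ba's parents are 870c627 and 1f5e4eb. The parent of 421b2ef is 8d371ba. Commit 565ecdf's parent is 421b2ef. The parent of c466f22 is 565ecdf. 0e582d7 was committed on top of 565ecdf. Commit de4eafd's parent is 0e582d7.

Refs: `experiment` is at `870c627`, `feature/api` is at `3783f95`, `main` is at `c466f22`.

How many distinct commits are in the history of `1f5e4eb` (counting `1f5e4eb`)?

Walking parent pointers from 1f5e4eb: reachable set = {1f5e4eb, 2e6b395, 4c1fa46, 7c1d4ac, e64ced5}.
That is 5 commits.

5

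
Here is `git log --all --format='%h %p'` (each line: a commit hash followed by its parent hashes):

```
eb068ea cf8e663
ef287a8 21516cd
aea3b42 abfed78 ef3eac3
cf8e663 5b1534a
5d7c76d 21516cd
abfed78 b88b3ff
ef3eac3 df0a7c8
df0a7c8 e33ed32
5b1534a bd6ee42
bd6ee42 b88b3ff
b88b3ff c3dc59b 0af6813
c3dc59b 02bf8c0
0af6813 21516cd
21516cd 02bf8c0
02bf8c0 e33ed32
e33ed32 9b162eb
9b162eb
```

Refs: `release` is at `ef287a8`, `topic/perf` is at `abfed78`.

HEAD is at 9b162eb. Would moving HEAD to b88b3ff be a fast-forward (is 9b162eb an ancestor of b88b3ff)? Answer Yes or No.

Yes

A fast-forward from 9b162eb to b88b3ff is possible iff 9b162eb is an ancestor of b88b3ff.
Ancestors of b88b3ff: {02bf8c0, 0af6813, 21516cd, 9b162eb, b88b3ff, c3dc59b, e33ed32}.
9b162eb is among them, so fast-forward is possible.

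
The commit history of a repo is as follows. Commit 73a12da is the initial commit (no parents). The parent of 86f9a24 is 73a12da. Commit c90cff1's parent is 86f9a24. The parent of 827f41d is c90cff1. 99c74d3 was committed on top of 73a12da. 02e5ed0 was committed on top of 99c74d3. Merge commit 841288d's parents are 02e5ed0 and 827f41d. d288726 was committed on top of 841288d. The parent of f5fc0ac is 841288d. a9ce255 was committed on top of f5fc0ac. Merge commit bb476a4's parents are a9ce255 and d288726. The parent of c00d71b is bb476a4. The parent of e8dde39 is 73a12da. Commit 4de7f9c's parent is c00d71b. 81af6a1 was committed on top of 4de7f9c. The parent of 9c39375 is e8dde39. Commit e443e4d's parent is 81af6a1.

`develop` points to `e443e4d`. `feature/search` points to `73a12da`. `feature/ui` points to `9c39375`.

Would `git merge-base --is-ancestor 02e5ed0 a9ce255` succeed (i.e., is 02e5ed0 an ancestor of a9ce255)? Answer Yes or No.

Yes

Ancestors of a9ce255 (commits reachable by following parents): {02e5ed0, 73a12da, 827f41d, 841288d, 86f9a24, 99c74d3, a9ce255, c90cff1, f5fc0ac}.
02e5ed0 is in that set, so it is an ancestor of a9ce255.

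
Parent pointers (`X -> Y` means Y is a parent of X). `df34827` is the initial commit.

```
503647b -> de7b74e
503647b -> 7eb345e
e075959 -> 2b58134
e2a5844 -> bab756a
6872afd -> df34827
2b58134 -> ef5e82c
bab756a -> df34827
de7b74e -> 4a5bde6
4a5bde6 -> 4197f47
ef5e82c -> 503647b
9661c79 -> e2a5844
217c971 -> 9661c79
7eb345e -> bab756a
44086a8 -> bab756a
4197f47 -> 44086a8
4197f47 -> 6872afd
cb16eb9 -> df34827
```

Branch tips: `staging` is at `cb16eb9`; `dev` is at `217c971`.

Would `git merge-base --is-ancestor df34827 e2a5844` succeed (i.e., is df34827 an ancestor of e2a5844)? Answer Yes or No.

Yes

Ancestors of e2a5844 (commits reachable by following parents): {bab756a, df34827, e2a5844}.
df34827 is in that set, so it is an ancestor of e2a5844.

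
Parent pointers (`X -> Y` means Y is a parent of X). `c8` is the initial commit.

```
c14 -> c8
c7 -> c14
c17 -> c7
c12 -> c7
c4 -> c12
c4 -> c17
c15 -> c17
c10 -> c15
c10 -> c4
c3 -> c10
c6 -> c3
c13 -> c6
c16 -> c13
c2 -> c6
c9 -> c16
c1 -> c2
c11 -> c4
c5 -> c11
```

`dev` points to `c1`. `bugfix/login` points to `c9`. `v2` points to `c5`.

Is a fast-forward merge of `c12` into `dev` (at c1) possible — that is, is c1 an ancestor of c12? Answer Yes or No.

No

A fast-forward from c1 to c12 is possible iff c1 is an ancestor of c12.
Ancestors of c12: {c12, c14, c7, c8}.
c1 is not among them, so fast-forward is not possible.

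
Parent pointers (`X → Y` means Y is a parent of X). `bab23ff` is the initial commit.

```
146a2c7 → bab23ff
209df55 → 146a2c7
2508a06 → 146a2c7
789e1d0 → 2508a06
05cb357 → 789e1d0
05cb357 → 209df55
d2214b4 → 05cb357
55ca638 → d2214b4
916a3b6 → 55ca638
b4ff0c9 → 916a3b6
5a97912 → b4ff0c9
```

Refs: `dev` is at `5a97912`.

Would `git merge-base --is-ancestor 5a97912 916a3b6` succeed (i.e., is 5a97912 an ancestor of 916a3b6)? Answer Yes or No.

Ancestors of 916a3b6: {05cb357, 146a2c7, 209df55, 2508a06, 55ca638, 789e1d0, 916a3b6, bab23ff, d2214b4}.
5a97912 is not in that set, so it is not an ancestor of 916a3b6.

No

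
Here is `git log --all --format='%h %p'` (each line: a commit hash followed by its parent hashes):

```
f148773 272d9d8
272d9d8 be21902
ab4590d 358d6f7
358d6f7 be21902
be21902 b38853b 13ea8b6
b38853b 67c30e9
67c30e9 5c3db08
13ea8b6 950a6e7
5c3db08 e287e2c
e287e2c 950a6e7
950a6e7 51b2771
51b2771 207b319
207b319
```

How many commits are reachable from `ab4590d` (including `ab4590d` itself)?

11

Walking parent pointers from ab4590d: reachable set = {13ea8b6, 207b319, 358d6f7, 51b2771, 5c3db08, 67c30e9, 950a6e7, ab4590d, b38853b, be21902, e287e2c}.
That is 11 commits.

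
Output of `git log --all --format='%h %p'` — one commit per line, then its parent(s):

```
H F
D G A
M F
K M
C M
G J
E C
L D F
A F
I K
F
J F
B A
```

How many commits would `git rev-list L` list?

Walking parent pointers from L: reachable set = {A, D, F, G, J, L}.
That is 6 commits.

6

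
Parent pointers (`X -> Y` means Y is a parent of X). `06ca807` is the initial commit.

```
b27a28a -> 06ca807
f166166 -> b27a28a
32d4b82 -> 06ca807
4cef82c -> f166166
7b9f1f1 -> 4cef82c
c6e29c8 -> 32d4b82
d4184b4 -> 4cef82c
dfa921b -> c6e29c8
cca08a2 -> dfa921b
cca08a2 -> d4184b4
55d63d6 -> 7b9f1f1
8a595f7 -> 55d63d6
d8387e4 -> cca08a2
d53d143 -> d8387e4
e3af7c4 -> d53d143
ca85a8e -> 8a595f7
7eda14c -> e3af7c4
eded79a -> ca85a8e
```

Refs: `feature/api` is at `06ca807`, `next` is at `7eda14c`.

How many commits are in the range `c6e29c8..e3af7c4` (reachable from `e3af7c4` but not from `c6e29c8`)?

Reachable from e3af7c4: {06ca807, 32d4b82, 4cef82c, b27a28a, c6e29c8, cca08a2, d4184b4, d53d143, d8387e4, dfa921b, e3af7c4, f166166}.
Reachable from c6e29c8: {06ca807, 32d4b82, c6e29c8}.
In e3af7c4's history but not c6e29c8's: {4cef82c, b27a28a, cca08a2, d4184b4, d53d143, d8387e4, dfa921b, e3af7c4, f166166} — 9 commits.

9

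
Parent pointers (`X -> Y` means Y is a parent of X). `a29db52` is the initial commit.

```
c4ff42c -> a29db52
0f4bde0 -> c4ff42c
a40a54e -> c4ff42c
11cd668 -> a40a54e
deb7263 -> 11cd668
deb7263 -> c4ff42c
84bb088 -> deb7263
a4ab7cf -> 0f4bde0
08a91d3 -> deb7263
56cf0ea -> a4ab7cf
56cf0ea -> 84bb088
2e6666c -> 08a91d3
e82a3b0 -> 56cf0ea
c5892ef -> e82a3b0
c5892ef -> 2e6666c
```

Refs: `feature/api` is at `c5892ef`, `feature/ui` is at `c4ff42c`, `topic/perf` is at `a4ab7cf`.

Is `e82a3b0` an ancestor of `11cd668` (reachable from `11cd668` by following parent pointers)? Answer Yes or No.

Ancestors of 11cd668: {11cd668, a29db52, a40a54e, c4ff42c}.
e82a3b0 is not in that set, so it is not an ancestor of 11cd668.

No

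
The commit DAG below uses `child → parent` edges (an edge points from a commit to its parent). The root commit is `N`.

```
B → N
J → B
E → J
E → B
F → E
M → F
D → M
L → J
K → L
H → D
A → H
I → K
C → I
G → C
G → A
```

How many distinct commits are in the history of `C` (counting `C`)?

7

Walking parent pointers from C: reachable set = {B, C, I, J, K, L, N}.
That is 7 commits.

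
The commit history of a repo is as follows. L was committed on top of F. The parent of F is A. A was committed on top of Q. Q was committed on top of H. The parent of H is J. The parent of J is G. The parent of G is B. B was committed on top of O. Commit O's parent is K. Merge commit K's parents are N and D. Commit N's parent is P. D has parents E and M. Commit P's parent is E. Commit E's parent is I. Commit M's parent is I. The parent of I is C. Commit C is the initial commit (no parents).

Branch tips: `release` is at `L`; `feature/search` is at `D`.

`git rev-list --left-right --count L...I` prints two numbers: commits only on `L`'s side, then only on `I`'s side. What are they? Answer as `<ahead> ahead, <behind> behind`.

Reachable from L: {A, B, C, D, E, F, G, H, I, J, K, L, M, N, O, P, Q}.
Reachable from I: {C, I}.
Only in L's history (ahead): {A, B, D, E, F, G, H, J, K, L, M, N, O, P, Q} — 15.
Only in I's history (behind): {} — 0.

15 ahead, 0 behind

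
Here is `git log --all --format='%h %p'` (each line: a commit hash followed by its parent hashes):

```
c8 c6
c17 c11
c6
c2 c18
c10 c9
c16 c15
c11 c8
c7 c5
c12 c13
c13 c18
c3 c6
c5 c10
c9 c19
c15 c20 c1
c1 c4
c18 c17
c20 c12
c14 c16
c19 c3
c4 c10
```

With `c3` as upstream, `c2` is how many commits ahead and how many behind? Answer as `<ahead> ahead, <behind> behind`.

Reachable from c2: {c11, c17, c18, c2, c6, c8}.
Reachable from c3: {c3, c6}.
Only in c2's history (ahead): {c11, c17, c18, c2, c8} — 5.
Only in c3's history (behind): {c3} — 1.

5 ahead, 1 behind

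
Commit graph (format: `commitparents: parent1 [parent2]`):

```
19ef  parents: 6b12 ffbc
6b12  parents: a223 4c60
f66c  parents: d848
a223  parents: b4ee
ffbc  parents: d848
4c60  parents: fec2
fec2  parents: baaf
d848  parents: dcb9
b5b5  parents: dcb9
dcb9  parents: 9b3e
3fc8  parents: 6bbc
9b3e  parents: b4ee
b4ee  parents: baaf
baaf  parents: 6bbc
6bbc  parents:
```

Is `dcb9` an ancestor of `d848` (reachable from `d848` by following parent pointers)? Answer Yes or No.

Ancestors of d848 (commits reachable by following parents): {6bbc, 9b3e, b4ee, baaf, d848, dcb9}.
dcb9 is in that set, so it is an ancestor of d848.

Yes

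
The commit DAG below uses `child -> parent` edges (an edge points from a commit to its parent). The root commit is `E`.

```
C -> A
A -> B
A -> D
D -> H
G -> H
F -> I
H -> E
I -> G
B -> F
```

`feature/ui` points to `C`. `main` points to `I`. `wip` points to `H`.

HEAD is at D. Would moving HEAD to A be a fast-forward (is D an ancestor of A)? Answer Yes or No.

Yes

A fast-forward from D to A is possible iff D is an ancestor of A.
Ancestors of A: {A, B, D, E, F, G, H, I}.
D is among them, so fast-forward is possible.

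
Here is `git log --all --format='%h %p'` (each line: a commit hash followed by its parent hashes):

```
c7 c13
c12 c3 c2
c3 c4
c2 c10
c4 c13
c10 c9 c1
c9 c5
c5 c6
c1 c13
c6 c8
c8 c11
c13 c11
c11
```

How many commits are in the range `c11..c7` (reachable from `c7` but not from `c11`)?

Reachable from c7: {c11, c13, c7}.
Reachable from c11: {c11}.
In c7's history but not c11's: {c13, c7} — 2 commits.

2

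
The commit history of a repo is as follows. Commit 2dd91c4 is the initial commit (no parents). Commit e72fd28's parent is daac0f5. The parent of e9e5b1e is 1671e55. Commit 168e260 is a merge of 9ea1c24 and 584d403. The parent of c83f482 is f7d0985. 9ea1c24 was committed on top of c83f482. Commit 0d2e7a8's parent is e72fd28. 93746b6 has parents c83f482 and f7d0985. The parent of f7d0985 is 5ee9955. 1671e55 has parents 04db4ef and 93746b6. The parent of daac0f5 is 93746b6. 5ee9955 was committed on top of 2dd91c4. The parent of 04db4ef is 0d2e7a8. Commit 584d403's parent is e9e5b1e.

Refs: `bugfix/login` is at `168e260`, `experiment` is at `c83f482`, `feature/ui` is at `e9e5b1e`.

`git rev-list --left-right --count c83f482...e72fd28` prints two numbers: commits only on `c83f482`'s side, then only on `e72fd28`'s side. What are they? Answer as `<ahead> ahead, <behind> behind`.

0 ahead, 3 behind

Reachable from c83f482: {2dd91c4, 5ee9955, c83f482, f7d0985}.
Reachable from e72fd28: {2dd91c4, 5ee9955, 93746b6, c83f482, daac0f5, e72fd28, f7d0985}.
Only in c83f482's history (ahead): {} — 0.
Only in e72fd28's history (behind): {93746b6, daac0f5, e72fd28} — 3.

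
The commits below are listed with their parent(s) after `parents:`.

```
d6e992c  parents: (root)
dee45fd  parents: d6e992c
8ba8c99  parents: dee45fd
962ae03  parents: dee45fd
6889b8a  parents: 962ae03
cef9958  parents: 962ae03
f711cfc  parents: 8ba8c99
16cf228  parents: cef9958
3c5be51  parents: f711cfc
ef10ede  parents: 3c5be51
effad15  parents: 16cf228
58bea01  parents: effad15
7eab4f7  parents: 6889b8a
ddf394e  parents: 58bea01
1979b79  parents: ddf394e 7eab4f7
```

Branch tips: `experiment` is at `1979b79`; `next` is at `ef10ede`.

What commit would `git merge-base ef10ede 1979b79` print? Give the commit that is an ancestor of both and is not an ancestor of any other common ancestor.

Ancestors of ef10ede: {3c5be51, 8ba8c99, d6e992c, dee45fd, ef10ede, f711cfc}.
Ancestors of 1979b79: {16cf228, 1979b79, 58bea01, 6889b8a, 7eab4f7, 962ae03, cef9958, d6e992c, ddf394e, dee45fd, effad15}.
Common ancestors: {d6e992c, dee45fd}.
Among these, dee45fd is not an ancestor of any other common ancestor — it is the merge base.

dee45fd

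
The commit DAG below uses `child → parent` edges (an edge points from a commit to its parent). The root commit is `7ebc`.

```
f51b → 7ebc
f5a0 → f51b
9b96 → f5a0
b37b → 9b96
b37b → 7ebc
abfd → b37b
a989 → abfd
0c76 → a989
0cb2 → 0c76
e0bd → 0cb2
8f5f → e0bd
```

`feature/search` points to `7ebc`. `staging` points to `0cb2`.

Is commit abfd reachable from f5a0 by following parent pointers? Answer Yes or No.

Ancestors of f5a0: {7ebc, f51b, f5a0}.
abfd is not in that set, so it is not an ancestor of f5a0.

No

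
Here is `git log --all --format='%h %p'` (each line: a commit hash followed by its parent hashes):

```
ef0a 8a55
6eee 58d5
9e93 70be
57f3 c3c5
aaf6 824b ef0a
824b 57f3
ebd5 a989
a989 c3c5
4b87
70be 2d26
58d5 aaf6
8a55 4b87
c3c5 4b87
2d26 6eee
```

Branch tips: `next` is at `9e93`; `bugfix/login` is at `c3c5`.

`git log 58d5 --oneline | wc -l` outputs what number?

Walking parent pointers from 58d5: reachable set = {4b87, 57f3, 58d5, 824b, 8a55, aaf6, c3c5, ef0a}.
That is 8 commits.

8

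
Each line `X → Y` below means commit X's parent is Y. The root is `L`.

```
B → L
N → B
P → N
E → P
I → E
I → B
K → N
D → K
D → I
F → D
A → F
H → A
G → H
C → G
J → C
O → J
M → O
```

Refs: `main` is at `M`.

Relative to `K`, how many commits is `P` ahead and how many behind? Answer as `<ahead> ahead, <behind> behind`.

1 ahead, 1 behind

Reachable from P: {B, L, N, P}.
Reachable from K: {B, K, L, N}.
Only in P's history (ahead): {P} — 1.
Only in K's history (behind): {K} — 1.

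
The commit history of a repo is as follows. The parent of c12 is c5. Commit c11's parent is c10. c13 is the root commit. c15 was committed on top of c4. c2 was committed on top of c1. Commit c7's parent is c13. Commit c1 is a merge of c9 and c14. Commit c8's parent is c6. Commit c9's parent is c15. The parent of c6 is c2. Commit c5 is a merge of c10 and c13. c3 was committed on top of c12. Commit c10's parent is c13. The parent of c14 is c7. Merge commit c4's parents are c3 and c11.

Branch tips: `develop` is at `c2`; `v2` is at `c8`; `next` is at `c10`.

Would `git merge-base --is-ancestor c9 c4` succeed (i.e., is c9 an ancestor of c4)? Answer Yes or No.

No

Ancestors of c4: {c10, c11, c12, c13, c3, c4, c5}.
c9 is not in that set, so it is not an ancestor of c4.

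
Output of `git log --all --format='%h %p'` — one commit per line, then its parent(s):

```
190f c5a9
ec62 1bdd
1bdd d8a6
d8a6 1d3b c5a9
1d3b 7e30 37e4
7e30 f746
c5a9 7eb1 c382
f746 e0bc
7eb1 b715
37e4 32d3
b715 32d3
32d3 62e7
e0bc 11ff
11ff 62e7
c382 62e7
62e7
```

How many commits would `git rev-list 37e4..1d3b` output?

5

Reachable from 1d3b: {11ff, 1d3b, 32d3, 37e4, 62e7, 7e30, e0bc, f746}.
Reachable from 37e4: {32d3, 37e4, 62e7}.
In 1d3b's history but not 37e4's: {11ff, 1d3b, 7e30, e0bc, f746} — 5 commits.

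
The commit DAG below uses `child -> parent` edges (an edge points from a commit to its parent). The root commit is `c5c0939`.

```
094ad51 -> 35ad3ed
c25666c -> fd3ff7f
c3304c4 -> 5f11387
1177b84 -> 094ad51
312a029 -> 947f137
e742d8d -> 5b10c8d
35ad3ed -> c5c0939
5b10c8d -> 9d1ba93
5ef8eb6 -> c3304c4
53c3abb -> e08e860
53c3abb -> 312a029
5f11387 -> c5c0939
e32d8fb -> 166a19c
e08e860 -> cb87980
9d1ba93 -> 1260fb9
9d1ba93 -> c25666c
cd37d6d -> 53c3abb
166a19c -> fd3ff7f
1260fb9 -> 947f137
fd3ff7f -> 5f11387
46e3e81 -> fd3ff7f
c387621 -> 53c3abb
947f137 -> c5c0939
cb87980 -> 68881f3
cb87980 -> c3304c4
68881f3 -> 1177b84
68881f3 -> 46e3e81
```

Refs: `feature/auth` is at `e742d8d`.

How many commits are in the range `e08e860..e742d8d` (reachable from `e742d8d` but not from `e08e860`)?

Reachable from e742d8d: {1260fb9, 5b10c8d, 5f11387, 947f137, 9d1ba93, c25666c, c5c0939, e742d8d, fd3ff7f}.
Reachable from e08e860: {094ad51, 1177b84, 35ad3ed, 46e3e81, 5f11387, 68881f3, c3304c4, c5c0939, cb87980, e08e860, fd3ff7f}.
In e742d8d's history but not e08e860's: {1260fb9, 5b10c8d, 947f137, 9d1ba93, c25666c, e742d8d} — 6 commits.

6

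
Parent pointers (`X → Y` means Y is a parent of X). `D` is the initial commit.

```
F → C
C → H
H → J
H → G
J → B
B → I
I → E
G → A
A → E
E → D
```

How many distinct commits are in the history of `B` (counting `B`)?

Walking parent pointers from B: reachable set = {B, D, E, I}.
That is 4 commits.

4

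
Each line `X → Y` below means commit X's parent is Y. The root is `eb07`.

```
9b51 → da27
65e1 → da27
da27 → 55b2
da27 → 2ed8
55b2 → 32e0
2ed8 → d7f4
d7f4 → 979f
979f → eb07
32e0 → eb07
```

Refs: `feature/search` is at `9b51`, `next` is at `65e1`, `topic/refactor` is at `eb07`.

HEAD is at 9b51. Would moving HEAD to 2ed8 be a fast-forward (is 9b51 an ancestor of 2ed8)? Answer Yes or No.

No

A fast-forward from 9b51 to 2ed8 is possible iff 9b51 is an ancestor of 2ed8.
Ancestors of 2ed8: {2ed8, 979f, d7f4, eb07}.
9b51 is not among them, so fast-forward is not possible.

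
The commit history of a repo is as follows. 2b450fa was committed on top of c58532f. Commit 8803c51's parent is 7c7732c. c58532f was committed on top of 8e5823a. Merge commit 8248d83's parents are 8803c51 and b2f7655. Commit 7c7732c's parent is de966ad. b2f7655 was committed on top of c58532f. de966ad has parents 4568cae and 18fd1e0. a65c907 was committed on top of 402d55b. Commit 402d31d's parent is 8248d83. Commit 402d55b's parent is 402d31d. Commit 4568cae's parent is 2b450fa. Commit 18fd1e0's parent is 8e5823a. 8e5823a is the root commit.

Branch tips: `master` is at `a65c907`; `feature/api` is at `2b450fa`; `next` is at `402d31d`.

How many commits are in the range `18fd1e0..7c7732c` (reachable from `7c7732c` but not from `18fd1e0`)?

5

Reachable from 7c7732c: {18fd1e0, 2b450fa, 4568cae, 7c7732c, 8e5823a, c58532f, de966ad}.
Reachable from 18fd1e0: {18fd1e0, 8e5823a}.
In 7c7732c's history but not 18fd1e0's: {2b450fa, 4568cae, 7c7732c, c58532f, de966ad} — 5 commits.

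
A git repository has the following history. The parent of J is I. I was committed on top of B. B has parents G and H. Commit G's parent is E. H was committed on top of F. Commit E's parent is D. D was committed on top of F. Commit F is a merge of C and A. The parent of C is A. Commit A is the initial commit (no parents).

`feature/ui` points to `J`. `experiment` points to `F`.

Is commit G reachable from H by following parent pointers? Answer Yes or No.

No

Ancestors of H: {A, C, F, H}.
G is not in that set, so it is not an ancestor of H.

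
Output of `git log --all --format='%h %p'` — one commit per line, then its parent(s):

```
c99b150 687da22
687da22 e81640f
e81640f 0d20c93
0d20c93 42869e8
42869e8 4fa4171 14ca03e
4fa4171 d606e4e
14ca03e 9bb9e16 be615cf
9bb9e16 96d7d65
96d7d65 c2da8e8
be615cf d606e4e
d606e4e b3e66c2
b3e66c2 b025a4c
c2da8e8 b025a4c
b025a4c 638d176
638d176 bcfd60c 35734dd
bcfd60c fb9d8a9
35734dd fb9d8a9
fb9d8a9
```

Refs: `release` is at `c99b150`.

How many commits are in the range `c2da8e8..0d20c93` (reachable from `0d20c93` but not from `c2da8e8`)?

9

Reachable from 0d20c93: {0d20c93, 14ca03e, 35734dd, 42869e8, 4fa4171, 638d176, 96d7d65, 9bb9e16, b025a4c, b3e66c2, bcfd60c, be615cf, c2da8e8, d606e4e, fb9d8a9}.
Reachable from c2da8e8: {35734dd, 638d176, b025a4c, bcfd60c, c2da8e8, fb9d8a9}.
In 0d20c93's history but not c2da8e8's: {0d20c93, 14ca03e, 42869e8, 4fa4171, 96d7d65, 9bb9e16, b3e66c2, be615cf, d606e4e} — 9 commits.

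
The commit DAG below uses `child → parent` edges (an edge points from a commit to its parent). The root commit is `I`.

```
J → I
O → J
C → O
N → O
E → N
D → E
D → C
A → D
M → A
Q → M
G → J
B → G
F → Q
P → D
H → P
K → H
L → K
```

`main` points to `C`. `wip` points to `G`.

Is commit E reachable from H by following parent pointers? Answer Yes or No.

Ancestors of H (commits reachable by following parents): {C, D, E, H, I, J, N, O, P}.
E is in that set, so it is an ancestor of H.

Yes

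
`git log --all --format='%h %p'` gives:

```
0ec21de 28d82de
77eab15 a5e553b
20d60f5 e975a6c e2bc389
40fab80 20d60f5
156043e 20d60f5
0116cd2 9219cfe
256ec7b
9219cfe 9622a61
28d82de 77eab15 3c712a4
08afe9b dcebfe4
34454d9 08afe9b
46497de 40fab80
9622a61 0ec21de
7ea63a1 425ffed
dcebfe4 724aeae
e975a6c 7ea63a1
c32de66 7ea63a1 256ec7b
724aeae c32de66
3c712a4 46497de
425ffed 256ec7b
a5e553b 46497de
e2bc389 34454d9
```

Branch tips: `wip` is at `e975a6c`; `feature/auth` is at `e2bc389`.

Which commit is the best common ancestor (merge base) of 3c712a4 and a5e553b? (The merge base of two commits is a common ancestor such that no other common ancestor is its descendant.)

Ancestors of 3c712a4: {08afe9b, 20d60f5, 256ec7b, 34454d9, 3c712a4, 40fab80, 425ffed, 46497de, 724aeae, 7ea63a1, c32de66, dcebfe4, e2bc389, e975a6c}.
Ancestors of a5e553b: {08afe9b, 20d60f5, 256ec7b, 34454d9, 40fab80, 425ffed, 46497de, 724aeae, 7ea63a1, a5e553b, c32de66, dcebfe4, e2bc389, e975a6c}.
Common ancestors: {08afe9b, 20d60f5, 256ec7b, 34454d9, 40fab80, 425ffed, 46497de, 724aeae, 7ea63a1, c32de66, dcebfe4, e2bc389, e975a6c}.
Among these, 46497de is not an ancestor of any other common ancestor — it is the merge base.

46497de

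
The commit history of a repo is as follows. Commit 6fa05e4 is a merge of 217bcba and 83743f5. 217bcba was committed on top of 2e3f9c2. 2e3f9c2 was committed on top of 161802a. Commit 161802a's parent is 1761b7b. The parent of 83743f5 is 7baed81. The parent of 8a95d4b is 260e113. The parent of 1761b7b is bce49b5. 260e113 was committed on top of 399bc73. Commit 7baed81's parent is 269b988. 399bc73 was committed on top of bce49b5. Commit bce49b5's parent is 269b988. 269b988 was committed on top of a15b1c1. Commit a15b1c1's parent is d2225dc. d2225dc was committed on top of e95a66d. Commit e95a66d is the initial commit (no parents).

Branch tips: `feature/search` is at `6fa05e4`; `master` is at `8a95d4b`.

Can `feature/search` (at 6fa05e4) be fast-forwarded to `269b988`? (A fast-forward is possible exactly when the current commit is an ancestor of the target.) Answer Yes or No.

No

A fast-forward from 6fa05e4 to 269b988 is possible iff 6fa05e4 is an ancestor of 269b988.
Ancestors of 269b988: {269b988, a15b1c1, d2225dc, e95a66d}.
6fa05e4 is not among them, so fast-forward is not possible.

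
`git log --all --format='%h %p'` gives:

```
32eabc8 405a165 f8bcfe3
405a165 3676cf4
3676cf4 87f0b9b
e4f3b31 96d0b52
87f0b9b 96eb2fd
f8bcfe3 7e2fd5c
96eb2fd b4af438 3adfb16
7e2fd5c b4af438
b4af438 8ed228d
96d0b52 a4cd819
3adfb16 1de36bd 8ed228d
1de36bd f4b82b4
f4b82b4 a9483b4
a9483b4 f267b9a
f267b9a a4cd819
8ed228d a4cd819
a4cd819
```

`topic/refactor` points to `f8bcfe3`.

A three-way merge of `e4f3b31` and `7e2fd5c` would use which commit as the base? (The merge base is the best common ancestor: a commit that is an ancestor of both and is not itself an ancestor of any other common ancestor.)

a4cd819

Ancestors of e4f3b31: {96d0b52, a4cd819, e4f3b31}.
Ancestors of 7e2fd5c: {7e2fd5c, 8ed228d, a4cd819, b4af438}.
Common ancestors: {a4cd819}.
The only common ancestor is a4cd819, so it is the merge base.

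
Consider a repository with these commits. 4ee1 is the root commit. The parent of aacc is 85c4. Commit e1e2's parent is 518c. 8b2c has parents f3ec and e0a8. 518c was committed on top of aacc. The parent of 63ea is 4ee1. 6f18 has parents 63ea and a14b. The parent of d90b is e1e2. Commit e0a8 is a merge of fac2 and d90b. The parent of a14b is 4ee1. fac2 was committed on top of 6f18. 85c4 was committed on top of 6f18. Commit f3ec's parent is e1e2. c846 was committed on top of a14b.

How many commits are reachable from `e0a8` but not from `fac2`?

6

Reachable from e0a8: {4ee1, 518c, 63ea, 6f18, 85c4, a14b, aacc, d90b, e0a8, e1e2, fac2}.
Reachable from fac2: {4ee1, 63ea, 6f18, a14b, fac2}.
In e0a8's history but not fac2's: {518c, 85c4, aacc, d90b, e0a8, e1e2} — 6 commits.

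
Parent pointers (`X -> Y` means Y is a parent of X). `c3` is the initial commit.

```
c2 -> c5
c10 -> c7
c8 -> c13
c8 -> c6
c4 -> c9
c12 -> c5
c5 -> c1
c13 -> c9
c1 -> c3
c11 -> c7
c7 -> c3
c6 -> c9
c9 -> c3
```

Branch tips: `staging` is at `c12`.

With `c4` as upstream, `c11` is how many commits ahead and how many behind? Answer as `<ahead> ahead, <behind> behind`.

Reachable from c11: {c11, c3, c7}.
Reachable from c4: {c3, c4, c9}.
Only in c11's history (ahead): {c11, c7} — 2.
Only in c4's history (behind): {c4, c9} — 2.

2 ahead, 2 behind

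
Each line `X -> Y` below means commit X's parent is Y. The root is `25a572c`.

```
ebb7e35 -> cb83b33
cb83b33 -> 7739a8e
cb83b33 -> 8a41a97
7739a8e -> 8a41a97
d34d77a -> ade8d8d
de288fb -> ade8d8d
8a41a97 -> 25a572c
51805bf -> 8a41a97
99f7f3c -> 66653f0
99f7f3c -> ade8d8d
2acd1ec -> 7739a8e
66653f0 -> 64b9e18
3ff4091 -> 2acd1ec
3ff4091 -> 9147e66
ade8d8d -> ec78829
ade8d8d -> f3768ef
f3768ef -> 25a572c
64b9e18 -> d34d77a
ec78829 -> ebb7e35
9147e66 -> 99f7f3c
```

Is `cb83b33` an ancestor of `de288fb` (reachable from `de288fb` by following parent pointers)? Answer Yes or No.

Yes

Ancestors of de288fb (commits reachable by following parents): {25a572c, 7739a8e, 8a41a97, ade8d8d, cb83b33, de288fb, ebb7e35, ec78829, f3768ef}.
cb83b33 is in that set, so it is an ancestor of de288fb.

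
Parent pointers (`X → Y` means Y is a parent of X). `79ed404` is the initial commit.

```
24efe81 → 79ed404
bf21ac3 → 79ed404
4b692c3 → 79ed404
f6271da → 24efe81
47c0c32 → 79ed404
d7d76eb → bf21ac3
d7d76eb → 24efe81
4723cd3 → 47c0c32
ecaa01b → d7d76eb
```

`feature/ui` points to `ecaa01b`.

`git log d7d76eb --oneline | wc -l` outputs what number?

Walking parent pointers from d7d76eb: reachable set = {24efe81, 79ed404, bf21ac3, d7d76eb}.
That is 4 commits.

4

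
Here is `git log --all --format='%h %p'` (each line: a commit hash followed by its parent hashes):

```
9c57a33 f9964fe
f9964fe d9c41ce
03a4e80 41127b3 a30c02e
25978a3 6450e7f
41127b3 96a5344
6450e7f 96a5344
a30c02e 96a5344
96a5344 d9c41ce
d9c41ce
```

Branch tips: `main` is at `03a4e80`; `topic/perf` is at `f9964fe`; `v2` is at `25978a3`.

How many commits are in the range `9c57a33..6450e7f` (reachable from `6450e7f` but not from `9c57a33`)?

2

Reachable from 6450e7f: {6450e7f, 96a5344, d9c41ce}.
Reachable from 9c57a33: {9c57a33, d9c41ce, f9964fe}.
In 6450e7f's history but not 9c57a33's: {6450e7f, 96a5344} — 2 commits.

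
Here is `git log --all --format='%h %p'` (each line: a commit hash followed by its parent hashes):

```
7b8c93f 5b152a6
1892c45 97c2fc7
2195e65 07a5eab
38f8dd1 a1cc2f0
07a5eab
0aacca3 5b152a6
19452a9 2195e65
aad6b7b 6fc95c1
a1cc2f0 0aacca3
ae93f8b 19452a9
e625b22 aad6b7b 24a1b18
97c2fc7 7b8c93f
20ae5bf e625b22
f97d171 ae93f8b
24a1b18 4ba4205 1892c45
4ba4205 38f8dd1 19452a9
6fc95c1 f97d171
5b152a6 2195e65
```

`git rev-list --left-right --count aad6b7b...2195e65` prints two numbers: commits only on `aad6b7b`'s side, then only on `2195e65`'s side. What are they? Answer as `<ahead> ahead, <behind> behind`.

Reachable from aad6b7b: {07a5eab, 19452a9, 2195e65, 6fc95c1, aad6b7b, ae93f8b, f97d171}.
Reachable from 2195e65: {07a5eab, 2195e65}.
Only in aad6b7b's history (ahead): {19452a9, 6fc95c1, aad6b7b, ae93f8b, f97d171} — 5.
Only in 2195e65's history (behind): {} — 0.

5 ahead, 0 behind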